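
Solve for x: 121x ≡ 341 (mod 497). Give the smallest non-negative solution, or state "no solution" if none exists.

48

First find gcd(121, 497):
497 = 4×121 + 13
121 = 9×13 + 4
13 = 3×4 + 1
4 = 4×1 + 0
gcd = 1, so a unique solution mod 497 exists.
Back-substitute for the Bézout coefficients:
1 = 13 − 3·4
1 = −3·121 + 28·13
1 = 28·497 − 115·121
So 121·(-115) ≡ 1 (mod 497), giving 121⁻¹ ≡ 382.
x ≡ 121⁻¹·341 ≡ 382·341 ≡ 48 (mod 497).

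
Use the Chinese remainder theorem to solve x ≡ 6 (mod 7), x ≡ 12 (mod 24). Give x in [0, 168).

132

Write x = 6 + 7·k. Then 7·k ≡ 12 − 6 ≡ 6 (mod 24).
Need 7⁻¹ mod 24. Extended Euclid on (24, 7):
24 = 3·7 + 3
7 = 2·3 + 1
3 = 3·1 + 0
Back-substitute:
1 = 7 − 2·3
1 = −2·24 + 7·7
7⁻¹ ≡ 7 (mod 24), so k ≡ 7·6 ≡ 18 (mod 24).
x = 6 + 7·18 = 132.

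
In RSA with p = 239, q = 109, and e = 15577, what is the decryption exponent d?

7249

φ(n) = (p−1)(q−1) = 238·108 = 25704.
Need d with 15577·d ≡ 1 (mod 25704). Apply the extended Euclidean algorithm:
25704 = 1*15577 + 10127
15577 = 1*10127 + 5450
10127 = 1*5450 + 4677
5450 = 1*4677 + 773
4677 = 6*773 + 39
773 = 19*39 + 32
39 = 1*32 + 7
32 = 4*7 + 4
7 = 1*4 + 3
4 = 1*3 + 1
3 = 3*1 + 0
Back-substitute:
1 = 4 − 3
1 = −7 + 2·4
1 = 2·32 − 9·7
1 = −9·39 + 11·32
1 = 11·773 − 218·39
1 = −218·4677 + 1319·773
1 = 1319·5450 − 1537·4677
1 = −1537·10127 + 2856·5450
1 = 2856·15577 − 4393·10127
1 = −4393·25704 + 7249·15577
So 15577·7249 ≡ 1 (mod 25704), hence d = 7249.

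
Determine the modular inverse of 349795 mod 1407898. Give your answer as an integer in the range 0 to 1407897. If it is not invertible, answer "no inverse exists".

1300505

Run Euclid on (1407898, 349795):
1407898 = 4×349795 + 8718
349795 = 40×8718 + 1075
8718 = 8×1075 + 118
1075 = 9×118 + 13
118 = 9×13 + 1
13 = 13×1 + 0
The gcd is 1. Working backward:
1 = 118 − 9·13
1 = −9·1075 + 82·118
1 = 82·8718 − 665·1075
1 = −665·349795 + 26682·8718
1 = 26682·1407898 − 107393·349795
Thus 349795·(-107393) ≡ 1 (mod 1407898); reducing, -107393 mod 1407898 = 1300505.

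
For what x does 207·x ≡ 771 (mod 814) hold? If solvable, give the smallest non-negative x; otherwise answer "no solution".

First find gcd(207, 814):
814 = 3×207 + 193
207 = 1×193 + 14
193 = 13×14 + 11
14 = 1×11 + 3
11 = 3×3 + 2
3 = 1×2 + 1
2 = 2×1 + 0
gcd = 1, so a unique solution mod 814 exists.
Back-substitute for the Bézout coefficients:
1 = 3 − 2
1 = −11 + 4·3
1 = 4·14 − 5·11
1 = −5·193 + 69·14
1 = 69·207 − 74·193
1 = −74·814 + 291·207
So 207·(291) ≡ 1 (mod 814), giving 207⁻¹ ≡ 291.
x ≡ 207⁻¹·771 ≡ 291·771 ≡ 511 (mod 814).

511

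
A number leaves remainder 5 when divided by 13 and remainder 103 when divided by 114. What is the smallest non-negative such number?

1357

Write x = 5 + 13·k. Then 13·k ≡ 103 − 5 ≡ 98 (mod 114).
Need 13⁻¹ mod 114. Extended Euclid on (114, 13):
114 = 8×13 + 10
13 = 1×10 + 3
10 = 3×3 + 1
3 = 3×1 + 0
Back-substitute:
1 = 10 − 3·3
1 = −3·13 + 4·10
1 = 4·114 − 35·13
13⁻¹ ≡ 79 (mod 114), so k ≡ 79·98 ≡ 104 (mod 114).
x = 5 + 13·104 = 1357.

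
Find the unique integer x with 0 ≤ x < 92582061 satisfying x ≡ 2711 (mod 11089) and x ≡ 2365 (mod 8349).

87650167

Write x = 2711 + 11089·k. Then 11089·k ≡ 2365 − 2711 ≡ 8003 (mod 8349).
Need 11089⁻¹ mod 8349. Extended Euclid on (8349, 2740):
8349 = 3·2740 + 129
2740 = 21·129 + 31
129 = 4·31 + 5
31 = 6·5 + 1
5 = 5·1 + 0
Back-substitute:
1 = 31 − 6·5
1 = −6·129 + 25·31
1 = 25·2740 − 531·129
1 = −531·8349 + 1618·2740
11089⁻¹ ≡ 1618 (mod 8349), so k ≡ 1618·8003 ≡ 7904 (mod 8349).
x = 2711 + 11089·7904 = 87650167.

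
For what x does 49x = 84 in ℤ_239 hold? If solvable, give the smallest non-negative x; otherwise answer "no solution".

70

First find gcd(49, 239):
239 = 4*49 + 43
49 = 1*43 + 6
43 = 7*6 + 1
6 = 6*1 + 0
gcd = 1, so a unique solution mod 239 exists.
Back-substitute for the Bézout coefficients:
1 = 43 − 7·6
1 = −7·49 + 8·43
1 = 8·239 − 39·49
So 49·(-39) ≡ 1 (mod 239), giving 49⁻¹ ≡ 200.
x ≡ 49⁻¹·84 ≡ 200·84 ≡ 70 (mod 239).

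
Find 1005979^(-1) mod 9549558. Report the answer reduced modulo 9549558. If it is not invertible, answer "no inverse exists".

Run Euclid on (9549558, 1005979):
9549558 = 9×1005979 + 495747
1005979 = 2×495747 + 14485
495747 = 34×14485 + 3257
14485 = 4×3257 + 1457
3257 = 2×1457 + 343
1457 = 4×343 + 85
343 = 4×85 + 3
85 = 28×3 + 1
3 = 3×1 + 0
gcd = 1, so the inverse exists. Back-substitute:
1 = 85 − 28·3
1 = −28·343 + 113·85
1 = 113·1457 − 480·343
1 = −480·3257 + 1073·1457
1 = 1073·14485 − 4772·3257
1 = −4772·495747 + 163321·14485
1 = 163321·1005979 − 331414·495747
1 = −331414·9549558 + 3146047·1005979
So 1005979·3146047 ≡ 1 (mod 9549558).

3146047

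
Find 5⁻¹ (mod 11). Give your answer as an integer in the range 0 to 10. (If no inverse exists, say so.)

Extended Euclidean algorithm:
11 = 2*5 + 1
5 = 5*1 + 0
The gcd is 1. Working backward:
1 = 11 − 2·5
Thus 5·(-2) ≡ 1 (mod 11); reducing, -2 mod 11 = 9.

9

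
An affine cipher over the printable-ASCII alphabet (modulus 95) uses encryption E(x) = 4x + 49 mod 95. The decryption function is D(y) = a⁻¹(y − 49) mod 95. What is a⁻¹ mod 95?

Extended Euclidean algorithm:
95 = 23×4 + 3
4 = 1×3 + 1
3 = 3×1 + 0
The gcd is 1. Working backward:
1 = 4 − 3
1 = −95 + 24·4
So 4·24 ≡ 1 (mod 95).

24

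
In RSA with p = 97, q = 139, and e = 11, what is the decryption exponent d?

φ(n) = (p−1)(q−1) = 96·138 = 13248.
Need d with 11·d ≡ 1 (mod 13248). Apply the extended Euclidean algorithm:
13248 = 1204×11 + 4
11 = 2×4 + 3
4 = 1×3 + 1
3 = 3×1 + 0
Back-substitute:
1 = 4 − 3
1 = −11 + 3·4
1 = 3·13248 − 3613·11
So 11·(-3613) ≡ 1 (mod 13248), hence d ≡ -3613 ≡ 9635 (mod 13248).

9635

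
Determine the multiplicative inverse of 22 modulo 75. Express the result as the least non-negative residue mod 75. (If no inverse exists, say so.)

58

Apply the Euclidean algorithm to 75 and 22:
75 = 3·22 + 9
22 = 2·9 + 4
9 = 2·4 + 1
4 = 4·1 + 0
Since gcd(22, 75) = 1, back-substitute to write 1 as a combination:
1 = 9 − 2·4
1 = −2·22 + 5·9
1 = 5·75 − 17·22
Hence 22⁻¹ ≡ -17 ≡ 58 (mod 75).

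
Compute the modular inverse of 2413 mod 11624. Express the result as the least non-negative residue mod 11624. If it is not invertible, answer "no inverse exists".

1397

Extended Euclidean algorithm:
11624 = 4*2413 + 1972
2413 = 1*1972 + 441
1972 = 4*441 + 208
441 = 2*208 + 25
208 = 8*25 + 8
25 = 3*8 + 1
8 = 8*1 + 0
gcd = 1, so the inverse exists. Back-substitute:
1 = 25 − 3·8
1 = −3·208 + 25·25
1 = 25·441 − 53·208
1 = −53·1972 + 237·441
1 = 237·2413 − 290·1972
1 = −290·11624 + 1397·2413
So 2413·1397 ≡ 1 (mod 11624).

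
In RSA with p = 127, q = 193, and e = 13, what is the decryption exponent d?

1861

φ(n) = (p−1)(q−1) = 126·192 = 24192.
Need d with 13·d ≡ 1 (mod 24192). Apply the extended Euclidean algorithm:
24192 = 1860·13 + 12
13 = 1·12 + 1
12 = 12·1 + 0
Back-substitute:
1 = 13 − 12
1 = −24192 + 1861·13
So 13·1861 ≡ 1 (mod 24192), hence d = 1861.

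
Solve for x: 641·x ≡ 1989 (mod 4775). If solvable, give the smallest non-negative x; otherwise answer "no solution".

First find gcd(641, 4775):
4775 = 7×641 + 288
641 = 2×288 + 65
288 = 4×65 + 28
65 = 2×28 + 9
28 = 3×9 + 1
9 = 9×1 + 0
gcd = 1, so a unique solution mod 4775 exists.
Back-substitute for the Bézout coefficients:
1 = 28 − 3·9
1 = −3·65 + 7·28
1 = 7·288 − 31·65
1 = −31·641 + 69·288
1 = 69·4775 − 514·641
So 641·(-514) ≡ 1 (mod 4775), giving 641⁻¹ ≡ 4261.
x ≡ 641⁻¹·1989 ≡ 4261·1989 ≡ 4279 (mod 4775).

4279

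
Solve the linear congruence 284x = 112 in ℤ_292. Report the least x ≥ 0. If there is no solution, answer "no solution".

59

First find gcd(284, 292):
292 = 1*284 + 8
284 = 35*8 + 4
8 = 2*4 + 0
gcd = 4 and 4 | 112, so solutions exist. Divide through by 4: 71x ≡ 28 (mod 73).
Now find 71⁻¹ mod 73:
73 = 1*71 + 2
71 = 35*2 + 1
2 = 2*1 + 0
Back-substitute:
1 = 71 − 35·2
1 = −35·73 + 36·71
So 71⁻¹ ≡ 36 (mod 73).
Then x ≡ 36·28 ≡ 59 (mod 73); the smallest non-negative solution is x = 59.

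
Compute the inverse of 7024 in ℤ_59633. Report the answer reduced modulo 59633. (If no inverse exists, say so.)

18058

gcd(59633, 7024) by repeated division:
59633 = 8×7024 + 3441
7024 = 2×3441 + 142
3441 = 24×142 + 33
142 = 4×33 + 10
33 = 3×10 + 3
10 = 3×3 + 1
3 = 3×1 + 0
The gcd is 1. Working backward:
1 = 10 − 3·3
1 = −3·33 + 10·10
1 = 10·142 − 43·33
1 = −43·3441 + 1042·142
1 = 1042·7024 − 2127·3441
1 = −2127·59633 + 18058·7024
So 7024·18058 ≡ 1 (mod 59633).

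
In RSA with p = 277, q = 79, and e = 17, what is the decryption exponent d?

17729

φ(n) = (p−1)(q−1) = 276·78 = 21528.
Need d with 17·d ≡ 1 (mod 21528). Apply the extended Euclidean algorithm:
21528 = 1266·17 + 6
17 = 2·6 + 5
6 = 1·5 + 1
5 = 5·1 + 0
Back-substitute:
1 = 6 − 5
1 = −17 + 3·6
1 = 3·21528 − 3799·17
So 17·(-3799) ≡ 1 (mod 21528), hence d ≡ -3799 ≡ 17729 (mod 21528).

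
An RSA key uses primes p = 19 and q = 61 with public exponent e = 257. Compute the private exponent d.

353

φ(n) = (p−1)(q−1) = 18·60 = 1080.
Need d with 257·d ≡ 1 (mod 1080). Apply the extended Euclidean algorithm:
1080 = 4*257 + 52
257 = 4*52 + 49
52 = 1*49 + 3
49 = 16*3 + 1
3 = 3*1 + 0
Back-substitute:
1 = 49 − 16·3
1 = −16·52 + 17·49
1 = 17·257 − 84·52
1 = −84·1080 + 353·257
So 257·353 ≡ 1 (mod 1080), hence d = 353.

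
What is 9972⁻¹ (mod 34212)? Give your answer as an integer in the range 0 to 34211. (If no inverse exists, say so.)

no inverse exists

Compute gcd(9972, 34212):
34212 = 3*9972 + 4296
9972 = 2*4296 + 1380
4296 = 3*1380 + 156
1380 = 8*156 + 132
156 = 1*132 + 24
132 = 5*24 + 12
24 = 2*12 + 0
gcd(9972, 34212) = 12 ≠ 1, so 9972 has no multiplicative inverse modulo 34212.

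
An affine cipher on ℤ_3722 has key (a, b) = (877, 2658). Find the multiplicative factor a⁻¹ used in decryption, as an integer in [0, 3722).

Apply the Euclidean algorithm to 3722 and 877:
3722 = 4·877 + 214
877 = 4·214 + 21
214 = 10·21 + 4
21 = 5·4 + 1
4 = 4·1 + 0
Since gcd(877, 3722) = 1, back-substitute to write 1 as a combination:
1 = 21 − 5·4
1 = −5·214 + 51·21
1 = 51·877 − 209·214
1 = −209·3722 + 887·877
So 877·887 ≡ 1 (mod 3722).

887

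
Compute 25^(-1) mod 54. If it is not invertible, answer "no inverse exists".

13

Apply the Euclidean algorithm to 54 and 25:
54 = 2*25 + 4
25 = 6*4 + 1
4 = 4*1 + 0
The gcd is 1. Working backward:
1 = 25 − 6·4
1 = −6·54 + 13·25
So 25·13 ≡ 1 (mod 54).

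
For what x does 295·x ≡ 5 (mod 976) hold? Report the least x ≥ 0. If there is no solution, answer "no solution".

First find gcd(295, 976):
976 = 3*295 + 91
295 = 3*91 + 22
91 = 4*22 + 3
22 = 7*3 + 1
3 = 3*1 + 0
gcd = 1, so a unique solution mod 976 exists.
Back-substitute for the Bézout coefficients:
1 = 22 − 7·3
1 = −7·91 + 29·22
1 = 29·295 − 94·91
1 = −94·976 + 311·295
So 295·(311) ≡ 1 (mod 976), giving 295⁻¹ ≡ 311.
x ≡ 295⁻¹·5 ≡ 311·5 ≡ 579 (mod 976).

579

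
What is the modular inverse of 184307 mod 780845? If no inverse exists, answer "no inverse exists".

385383

Apply the Euclidean algorithm to 780845 and 184307:
780845 = 4×184307 + 43617
184307 = 4×43617 + 9839
43617 = 4×9839 + 4261
9839 = 2×4261 + 1317
4261 = 3×1317 + 310
1317 = 4×310 + 77
310 = 4×77 + 2
77 = 38×2 + 1
2 = 2×1 + 0
gcd = 1, so the inverse exists. Back-substitute:
1 = 77 − 38·2
1 = −38·310 + 153·77
1 = 153·1317 − 650·310
1 = −650·4261 + 2103·1317
1 = 2103·9839 − 4856·4261
1 = −4856·43617 + 21527·9839
1 = 21527·184307 − 90964·43617
1 = −90964·780845 + 385383·184307
So 184307·385383 ≡ 1 (mod 780845).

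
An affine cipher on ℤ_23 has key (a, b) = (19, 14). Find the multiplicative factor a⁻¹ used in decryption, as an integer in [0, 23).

Apply the Euclidean algorithm to 23 and 19:
23 = 1×19 + 4
19 = 4×4 + 3
4 = 1×3 + 1
3 = 3×1 + 0
The gcd is 1. Working backward:
1 = 4 − 3
1 = −19 + 5·4
1 = 5·23 − 6·19
So 19·(-6) ≡ 1 (mod 23), and -6 ≡ 17 (mod 23).

17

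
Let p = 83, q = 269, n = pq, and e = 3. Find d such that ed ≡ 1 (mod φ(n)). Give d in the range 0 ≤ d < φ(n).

14651

φ(n) = (p−1)(q−1) = 82·268 = 21976.
Need d with 3·d ≡ 1 (mod 21976). Apply the extended Euclidean algorithm:
21976 = 7325·3 + 1
3 = 3·1 + 0
Back-substitute:
1 = 21976 − 7325·3
So 3·(-7325) ≡ 1 (mod 21976), hence d ≡ -7325 ≡ 14651 (mod 21976).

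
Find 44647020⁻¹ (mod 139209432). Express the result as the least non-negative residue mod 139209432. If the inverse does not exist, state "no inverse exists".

Euclidean algorithm on 139209432, 44647020:
139209432 = 3·44647020 + 5268372
44647020 = 8·5268372 + 2500044
5268372 = 2·2500044 + 268284
2500044 = 9·268284 + 85488
268284 = 3·85488 + 11820
85488 = 7·11820 + 2748
11820 = 4·2748 + 828
2748 = 3·828 + 264
828 = 3·264 + 36
264 = 7·36 + 12
36 = 3·12 + 0
The gcd is 12, not 1, hence no inverse exists.

no inverse exists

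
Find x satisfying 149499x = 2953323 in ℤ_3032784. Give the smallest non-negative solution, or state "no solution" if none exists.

292305

First find gcd(149499, 3032784):
3032784 = 20*149499 + 42804
149499 = 3*42804 + 21087
42804 = 2*21087 + 630
21087 = 33*630 + 297
630 = 2*297 + 36
297 = 8*36 + 9
36 = 4*9 + 0
gcd = 9 and 9 | 2953323, so solutions exist. Divide through by 9: 16611x ≡ 328147 (mod 336976).
Now find 16611⁻¹ mod 336976:
336976 = 20·16611 + 4756
16611 = 3·4756 + 2343
4756 = 2·2343 + 70
2343 = 33·70 + 33
70 = 2·33 + 4
33 = 8·4 + 1
4 = 4·1 + 0
Back-substitute:
1 = 33 − 8·4
1 = −8·70 + 17·33
1 = 17·2343 − 569·70
1 = −569·4756 + 1155·2343
1 = 1155·16611 − 4034·4756
1 = −4034·336976 + 81835·16611
So 16611⁻¹ ≡ 81835 (mod 336976).
Then x ≡ 81835·328147 ≡ 292305 (mod 336976); the smallest non-negative solution is x = 292305.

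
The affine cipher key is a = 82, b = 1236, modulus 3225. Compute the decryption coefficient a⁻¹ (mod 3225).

118

gcd(3225, 82) by repeated division:
3225 = 39·82 + 27
82 = 3·27 + 1
27 = 27·1 + 0
Since gcd(82, 3225) = 1, back-substitute to write 1 as a combination:
1 = 82 − 3·27
1 = −3·3225 + 118·82
So 82·118 ≡ 1 (mod 3225).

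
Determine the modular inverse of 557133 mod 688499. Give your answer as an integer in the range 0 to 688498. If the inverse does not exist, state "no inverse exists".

gcd(688499, 557133) by repeated division:
688499 = 1*557133 + 131366
557133 = 4*131366 + 31669
131366 = 4*31669 + 4690
31669 = 6*4690 + 3529
4690 = 1*3529 + 1161
3529 = 3*1161 + 46
1161 = 25*46 + 11
46 = 4*11 + 2
11 = 5*2 + 1
2 = 2*1 + 0
gcd = 1, so the inverse exists. Back-substitute:
1 = 11 − 5·2
1 = −5·46 + 21·11
1 = 21·1161 − 530·46
1 = −530·3529 + 1611·1161
1 = 1611·4690 − 2141·3529
1 = −2141·31669 + 14457·4690
1 = 14457·131366 − 59969·31669
1 = −59969·557133 + 254333·131366
1 = 254333·688499 − 314302·557133
So 557133·(-314302) ≡ 1 (mod 688499), and -314302 ≡ 374197 (mod 688499).

374197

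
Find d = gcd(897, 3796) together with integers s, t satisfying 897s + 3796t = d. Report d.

Apply Euclid's algorithm to 3796 and 897:
3796 = 4×897 + 208
897 = 4×208 + 65
208 = 3×65 + 13
65 = 5×13 + 0
gcd(897, 3796) = 13.
Working backward:
13 = 208 − 3·65
13 = −3·897 + 13·208
13 = 13·3796 − 55·897
So 13 = (13)·3796 + (-55)·897.

13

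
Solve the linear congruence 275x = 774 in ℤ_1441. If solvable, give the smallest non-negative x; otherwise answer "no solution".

gcd(275, 1441):
1441 = 5*275 + 66
275 = 4*66 + 11
66 = 6*11 + 0
gcd = 11, but 11 ∤ 774, so the congruence has no solution.

no solution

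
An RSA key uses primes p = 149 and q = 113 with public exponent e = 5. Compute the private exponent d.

13261

φ(n) = (p−1)(q−1) = 148·112 = 16576.
Need d with 5·d ≡ 1 (mod 16576). Apply the extended Euclidean algorithm:
16576 = 3315·5 + 1
5 = 5·1 + 0
Back-substitute:
1 = 16576 − 3315·5
So 5·(-3315) ≡ 1 (mod 16576), hence d ≡ -3315 ≡ 13261 (mod 16576).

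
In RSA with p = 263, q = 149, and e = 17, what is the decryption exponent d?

φ(n) = (p−1)(q−1) = 262·148 = 38776.
Need d with 17·d ≡ 1 (mod 38776). Apply the extended Euclidean algorithm:
38776 = 2280×17 + 16
17 = 1×16 + 1
16 = 16×1 + 0
Back-substitute:
1 = 17 − 16
1 = −38776 + 2281·17
So 17·2281 ≡ 1 (mod 38776), hence d = 2281.

2281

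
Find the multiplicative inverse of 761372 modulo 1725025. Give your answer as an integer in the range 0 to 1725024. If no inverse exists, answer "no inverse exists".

Apply the Euclidean algorithm to 1725025 and 761372:
1725025 = 2*761372 + 202281
761372 = 3*202281 + 154529
202281 = 1*154529 + 47752
154529 = 3*47752 + 11273
47752 = 4*11273 + 2660
11273 = 4*2660 + 633
2660 = 4*633 + 128
633 = 4*128 + 121
128 = 1*121 + 7
121 = 17*7 + 2
7 = 3*2 + 1
2 = 2*1 + 0
gcd = 1, so the inverse exists. Back-substitute:
1 = 7 − 3·2
1 = −3·121 + 52·7
1 = 52·128 − 55·121
1 = −55·633 + 272·128
1 = 272·2660 − 1143·633
1 = −1143·11273 + 4844·2660
1 = 4844·47752 − 20519·11273
1 = −20519·154529 + 66401·47752
1 = 66401·202281 − 86920·154529
1 = −86920·761372 + 327161·202281
1 = 327161·1725025 − 741242·761372
So 761372·(-741242) ≡ 1 (mod 1725025), and -741242 ≡ 983783 (mod 1725025).

983783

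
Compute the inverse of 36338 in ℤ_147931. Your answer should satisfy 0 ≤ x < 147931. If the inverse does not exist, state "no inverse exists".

gcd(147931, 36338) by repeated division:
147931 = 4·36338 + 2579
36338 = 14·2579 + 232
2579 = 11·232 + 27
232 = 8·27 + 16
27 = 1·16 + 11
16 = 1·11 + 5
11 = 2·5 + 1
5 = 5·1 + 0
Since gcd(36338, 147931) = 1, back-substitute to write 1 as a combination:
1 = 11 − 2·5
1 = −2·16 + 3·11
1 = 3·27 − 5·16
1 = −5·232 + 43·27
1 = 43·2579 − 478·232
1 = −478·36338 + 6735·2579
1 = 6735·147931 − 27418·36338
Hence 36338⁻¹ ≡ -27418 ≡ 120513 (mod 147931).

120513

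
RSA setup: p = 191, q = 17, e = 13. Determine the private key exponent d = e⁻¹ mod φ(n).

1637

φ(n) = (p−1)(q−1) = 190·16 = 3040.
Need d with 13·d ≡ 1 (mod 3040). Apply the extended Euclidean algorithm:
3040 = 233*13 + 11
13 = 1*11 + 2
11 = 5*2 + 1
2 = 2*1 + 0
Back-substitute:
1 = 11 − 5·2
1 = −5·13 + 6·11
1 = 6·3040 − 1403·13
So 13·(-1403) ≡ 1 (mod 3040), hence d ≡ -1403 ≡ 1637 (mod 3040).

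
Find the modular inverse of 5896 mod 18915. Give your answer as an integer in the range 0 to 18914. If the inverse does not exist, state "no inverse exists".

gcd(18915, 5896) by repeated division:
18915 = 3×5896 + 1227
5896 = 4×1227 + 988
1227 = 1×988 + 239
988 = 4×239 + 32
239 = 7×32 + 15
32 = 2×15 + 2
15 = 7×2 + 1
2 = 2×1 + 0
Since gcd(5896, 18915) = 1, back-substitute to write 1 as a combination:
1 = 15 − 7·2
1 = −7·32 + 15·15
1 = 15·239 − 112·32
1 = −112·988 + 463·239
1 = 463·1227 − 575·988
1 = −575·5896 + 2763·1227
1 = 2763·18915 − 8864·5896
So 5896·(-8864) ≡ 1 (mod 18915), and -8864 ≡ 10051 (mod 18915).

10051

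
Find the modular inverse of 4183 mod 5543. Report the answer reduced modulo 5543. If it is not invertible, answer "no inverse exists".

gcd(5543, 4183) by repeated division:
5543 = 1*4183 + 1360
4183 = 3*1360 + 103
1360 = 13*103 + 21
103 = 4*21 + 19
21 = 1*19 + 2
19 = 9*2 + 1
2 = 2*1 + 0
The gcd is 1. Working backward:
1 = 19 − 9·2
1 = −9·21 + 10·19
1 = 10·103 − 49·21
1 = −49·1360 + 647·103
1 = 647·4183 − 1990·1360
1 = −1990·5543 + 2637·4183
So 4183·2637 ≡ 1 (mod 5543).

2637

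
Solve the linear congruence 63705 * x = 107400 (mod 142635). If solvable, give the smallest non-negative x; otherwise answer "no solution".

548

First find gcd(63705, 142635):
142635 = 2×63705 + 15225
63705 = 4×15225 + 2805
15225 = 5×2805 + 1200
2805 = 2×1200 + 405
1200 = 2×405 + 390
405 = 1×390 + 15
390 = 26×15 + 0
gcd = 15 and 15 | 107400, so solutions exist. Divide through by 15: 4247x ≡ 7160 (mod 9509).
Now find 4247⁻¹ mod 9509:
9509 = 2*4247 + 1015
4247 = 4*1015 + 187
1015 = 5*187 + 80
187 = 2*80 + 27
80 = 2*27 + 26
27 = 1*26 + 1
26 = 26*1 + 0
Back-substitute:
1 = 27 − 26
1 = −80 + 3·27
1 = 3·187 − 7·80
1 = −7·1015 + 38·187
1 = 38·4247 − 159·1015
1 = −159·9509 + 356·4247
So 4247⁻¹ ≡ 356 (mod 9509).
Then x ≡ 356·7160 ≡ 548 (mod 9509); the smallest non-negative solution is x = 548.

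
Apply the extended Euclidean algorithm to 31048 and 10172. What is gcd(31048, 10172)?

4

Euclidean algorithm:
31048 = 3·10172 + 532
10172 = 19·532 + 64
532 = 8·64 + 20
64 = 3·20 + 4
20 = 5·4 + 0
gcd(31048, 10172) = 4.
Express as a combination:
4 = 64 − 3·20
4 = −3·532 + 25·64
4 = 25·10172 − 478·532
4 = −478·31048 + 1459·10172
So 4 = (-478)·31048 + (1459)·10172.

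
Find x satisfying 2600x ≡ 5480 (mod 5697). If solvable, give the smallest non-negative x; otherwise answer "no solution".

First find gcd(2600, 5697):
5697 = 2×2600 + 497
2600 = 5×497 + 115
497 = 4×115 + 37
115 = 3×37 + 4
37 = 9×4 + 1
4 = 4×1 + 0
gcd = 1, so a unique solution mod 5697 exists.
Back-substitute for the Bézout coefficients:
1 = 37 − 9·4
1 = −9·115 + 28·37
1 = 28·497 − 121·115
1 = −121·2600 + 633·497
1 = 633·5697 − 1387·2600
So 2600·(-1387) ≡ 1 (mod 5697), giving 2600⁻¹ ≡ 4310.
x ≡ 2600⁻¹·5480 ≡ 4310·5480 ≡ 4735 (mod 5697).

4735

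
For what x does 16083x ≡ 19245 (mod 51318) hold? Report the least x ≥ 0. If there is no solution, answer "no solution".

no solution

gcd(16083, 51318):
51318 = 3*16083 + 3069
16083 = 5*3069 + 738
3069 = 4*738 + 117
738 = 6*117 + 36
117 = 3*36 + 9
36 = 4*9 + 0
gcd = 9, but 9 ∤ 19245, so the congruence has no solution.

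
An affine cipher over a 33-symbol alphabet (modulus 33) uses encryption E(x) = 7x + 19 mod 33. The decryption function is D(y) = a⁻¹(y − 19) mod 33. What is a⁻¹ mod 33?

19

Run Euclid on (33, 7):
33 = 4×7 + 5
7 = 1×5 + 2
5 = 2×2 + 1
2 = 2×1 + 0
gcd = 1, so the inverse exists. Back-substitute:
1 = 5 − 2·2
1 = −2·7 + 3·5
1 = 3·33 − 14·7
So 7·(-14) ≡ 1 (mod 33), and -14 ≡ 19 (mod 33).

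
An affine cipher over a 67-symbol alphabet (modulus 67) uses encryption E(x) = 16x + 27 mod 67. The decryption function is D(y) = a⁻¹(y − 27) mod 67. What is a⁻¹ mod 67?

gcd(67, 16) by repeated division:
67 = 4×16 + 3
16 = 5×3 + 1
3 = 3×1 + 0
The gcd is 1. Working backward:
1 = 16 − 5·3
1 = −5·67 + 21·16
So 16·21 ≡ 1 (mod 67).

21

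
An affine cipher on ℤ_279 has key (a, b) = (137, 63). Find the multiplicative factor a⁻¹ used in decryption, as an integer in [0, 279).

167

Apply the Euclidean algorithm to 279 and 137:
279 = 2×137 + 5
137 = 27×5 + 2
5 = 2×2 + 1
2 = 2×1 + 0
The gcd is 1. Working backward:
1 = 5 − 2·2
1 = −2·137 + 55·5
1 = 55·279 − 112·137
So 137·(-112) ≡ 1 (mod 279), and -112 ≡ 167 (mod 279).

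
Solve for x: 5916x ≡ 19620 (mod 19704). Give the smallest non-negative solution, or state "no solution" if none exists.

First find gcd(5916, 19704):
19704 = 3*5916 + 1956
5916 = 3*1956 + 48
1956 = 40*48 + 36
48 = 1*36 + 12
36 = 3*12 + 0
gcd = 12 and 12 | 19620, so solutions exist. Divide through by 12: 493x ≡ 1635 (mod 1642).
Now find 493⁻¹ mod 1642:
1642 = 3×493 + 163
493 = 3×163 + 4
163 = 40×4 + 3
4 = 1×3 + 1
3 = 3×1 + 0
Back-substitute:
1 = 4 − 3
1 = −163 + 41·4
1 = 41·493 − 124·163
1 = −124·1642 + 413·493
So 493⁻¹ ≡ 413 (mod 1642).
Then x ≡ 413·1635 ≡ 393 (mod 1642); the smallest non-negative solution is x = 393.

393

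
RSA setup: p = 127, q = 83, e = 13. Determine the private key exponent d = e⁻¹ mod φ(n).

φ(n) = (p−1)(q−1) = 126·82 = 10332.
Need d with 13·d ≡ 1 (mod 10332). Apply the extended Euclidean algorithm:
10332 = 794*13 + 10
13 = 1*10 + 3
10 = 3*3 + 1
3 = 3*1 + 0
Back-substitute:
1 = 10 − 3·3
1 = −3·13 + 4·10
1 = 4·10332 − 3179·13
So 13·(-3179) ≡ 1 (mod 10332), hence d ≡ -3179 ≡ 7153 (mod 10332).

7153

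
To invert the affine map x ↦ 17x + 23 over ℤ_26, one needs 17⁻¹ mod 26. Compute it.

Apply the Euclidean algorithm to 26 and 17:
26 = 1·17 + 9
17 = 1·9 + 8
9 = 1·8 + 1
8 = 8·1 + 0
gcd = 1, so the inverse exists. Back-substitute:
1 = 9 − 8
1 = −17 + 2·9
1 = 2·26 − 3·17
Thus 17·(-3) ≡ 1 (mod 26); reducing, -3 mod 26 = 23.

23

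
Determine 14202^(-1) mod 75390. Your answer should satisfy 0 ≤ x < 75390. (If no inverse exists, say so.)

no inverse exists

Compute gcd(14202, 75390):
75390 = 5×14202 + 4380
14202 = 3×4380 + 1062
4380 = 4×1062 + 132
1062 = 8×132 + 6
132 = 22×6 + 0
Since gcd = 6 > 1, 14202 is not a unit mod 75390.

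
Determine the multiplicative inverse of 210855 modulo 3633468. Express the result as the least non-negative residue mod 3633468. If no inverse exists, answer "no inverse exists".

no inverse exists

Compute gcd(210855, 3633468):
3633468 = 17*210855 + 48933
210855 = 4*48933 + 15123
48933 = 3*15123 + 3564
15123 = 4*3564 + 867
3564 = 4*867 + 96
867 = 9*96 + 3
96 = 32*3 + 0
The gcd is 3, not 1, hence no inverse exists.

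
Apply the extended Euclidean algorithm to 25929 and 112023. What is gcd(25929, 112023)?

9

Repeated division:
112023 = 4·25929 + 8307
25929 = 3·8307 + 1008
8307 = 8·1008 + 243
1008 = 4·243 + 36
243 = 6·36 + 27
36 = 1·27 + 9
27 = 3·9 + 0
gcd(25929, 112023) = 9.
Express as a combination:
9 = 36 − 27
9 = −243 + 7·36
9 = 7·1008 − 29·243
9 = −29·8307 + 239·1008
9 = 239·25929 − 746·8307
9 = −746·112023 + 3223·25929
So 9 = (-746)·112023 + (3223)·25929.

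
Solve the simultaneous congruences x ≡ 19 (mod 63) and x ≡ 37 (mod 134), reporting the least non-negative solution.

6067

Write x = 19 + 63·k. Then 63·k ≡ 37 − 19 ≡ 18 (mod 134).
Need 63⁻¹ mod 134. Extended Euclid on (134, 63):
134 = 2*63 + 8
63 = 7*8 + 7
8 = 1*7 + 1
7 = 7*1 + 0
Back-substitute:
1 = 8 − 7
1 = −63 + 8·8
1 = 8·134 − 17·63
63⁻¹ ≡ 117 (mod 134), so k ≡ 117·18 ≡ 96 (mod 134).
x = 19 + 63·96 = 6067.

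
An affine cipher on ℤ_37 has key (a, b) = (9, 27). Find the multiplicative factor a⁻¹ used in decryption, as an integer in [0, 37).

Run Euclid on (37, 9):
37 = 4*9 + 1
9 = 9*1 + 0
gcd = 1, so the inverse exists. Back-substitute:
1 = 37 − 4·9
Hence 9⁻¹ ≡ -4 ≡ 33 (mod 37).

33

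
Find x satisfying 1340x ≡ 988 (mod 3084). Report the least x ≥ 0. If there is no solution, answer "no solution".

560

First find gcd(1340, 3084):
3084 = 2·1340 + 404
1340 = 3·404 + 128
404 = 3·128 + 20
128 = 6·20 + 8
20 = 2·8 + 4
8 = 2·4 + 0
gcd = 4 and 4 | 988, so solutions exist. Divide through by 4: 335x ≡ 247 (mod 771).
Now find 335⁻¹ mod 771:
771 = 2×335 + 101
335 = 3×101 + 32
101 = 3×32 + 5
32 = 6×5 + 2
5 = 2×2 + 1
2 = 2×1 + 0
Back-substitute:
1 = 5 − 2·2
1 = −2·32 + 13·5
1 = 13·101 − 41·32
1 = −41·335 + 136·101
1 = 136·771 − 313·335
So 335·(-313) ≡ 1 (mod 771), i.e. 335⁻¹ ≡ 458.
Then x ≡ 458·247 ≡ 560 (mod 771); the smallest non-negative solution is x = 560.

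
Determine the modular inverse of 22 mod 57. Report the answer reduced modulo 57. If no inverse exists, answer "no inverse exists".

Apply the Euclidean algorithm to 57 and 22:
57 = 2×22 + 13
22 = 1×13 + 9
13 = 1×9 + 4
9 = 2×4 + 1
4 = 4×1 + 0
Since gcd(22, 57) = 1, back-substitute to write 1 as a combination:
1 = 9 − 2·4
1 = −2·13 + 3·9
1 = 3·22 − 5·13
1 = −5·57 + 13·22
So 22·13 ≡ 1 (mod 57).

13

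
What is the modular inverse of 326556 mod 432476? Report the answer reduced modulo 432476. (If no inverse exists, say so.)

Euclidean algorithm on 432476, 326556:
432476 = 1·326556 + 105920
326556 = 3·105920 + 8796
105920 = 12·8796 + 368
8796 = 23·368 + 332
368 = 1·332 + 36
332 = 9·36 + 8
36 = 4·8 + 4
8 = 2·4 + 0
gcd(326556, 432476) = 4 ≠ 1, so 326556 has no multiplicative inverse modulo 432476.

no inverse exists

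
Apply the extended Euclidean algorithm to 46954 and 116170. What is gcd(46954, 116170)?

Repeated division:
116170 = 2*46954 + 22262
46954 = 2*22262 + 2430
22262 = 9*2430 + 392
2430 = 6*392 + 78
392 = 5*78 + 2
78 = 39*2 + 0
gcd(46954, 116170) = 2.
Back-substituting:
2 = 392 − 5·78
2 = −5·2430 + 31·392
2 = 31·22262 − 284·2430
2 = −284·46954 + 599·22262
2 = 599·116170 − 1482·46954
So 2 = (599)·116170 + (-1482)·46954.

2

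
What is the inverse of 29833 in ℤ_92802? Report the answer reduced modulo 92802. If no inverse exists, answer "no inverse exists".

gcd(92802, 29833) by repeated division:
92802 = 3·29833 + 3303
29833 = 9·3303 + 106
3303 = 31·106 + 17
106 = 6·17 + 4
17 = 4·4 + 1
4 = 4·1 + 0
Since gcd(29833, 92802) = 1, back-substitute to write 1 as a combination:
1 = 17 − 4·4
1 = −4·106 + 25·17
1 = 25·3303 − 779·106
1 = −779·29833 + 7036·3303
1 = 7036·92802 − 21887·29833
So 29833·(-21887) ≡ 1 (mod 92802), and -21887 ≡ 70915 (mod 92802).

70915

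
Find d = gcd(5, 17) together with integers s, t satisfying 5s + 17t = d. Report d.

1

Apply Euclid's algorithm to 17 and 5:
17 = 3*5 + 2
5 = 2*2 + 1
2 = 2*1 + 0
gcd(5, 17) = 1.
Express as a combination:
1 = 5 − 2·2
1 = −2·17 + 7·5
So 1 = (-2)·17 + (7)·5.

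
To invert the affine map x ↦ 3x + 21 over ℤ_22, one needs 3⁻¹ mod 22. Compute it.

15

Run Euclid on (22, 3):
22 = 7*3 + 1
3 = 3*1 + 0
The gcd is 1. Working backward:
1 = 22 − 7·3
Thus 3·(-7) ≡ 1 (mod 22); reducing, -7 mod 22 = 15.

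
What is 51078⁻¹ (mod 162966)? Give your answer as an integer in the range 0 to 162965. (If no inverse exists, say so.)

Euclidean algorithm on 162966, 51078:
162966 = 3·51078 + 9732
51078 = 5·9732 + 2418
9732 = 4·2418 + 60
2418 = 40·60 + 18
60 = 3·18 + 6
18 = 3·6 + 0
The gcd is 6, not 1, hence no inverse exists.

no inverse exists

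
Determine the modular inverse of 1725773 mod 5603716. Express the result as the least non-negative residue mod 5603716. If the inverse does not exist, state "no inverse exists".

Run Euclid on (5603716, 1725773):
5603716 = 3*1725773 + 426397
1725773 = 4*426397 + 20185
426397 = 21*20185 + 2512
20185 = 8*2512 + 89
2512 = 28*89 + 20
89 = 4*20 + 9
20 = 2*9 + 2
9 = 4*2 + 1
2 = 2*1 + 0
The gcd is 1. Working backward:
1 = 9 − 4·2
1 = −4·20 + 9·9
1 = 9·89 − 40·20
1 = −40·2512 + 1129·89
1 = 1129·20185 − 9072·2512
1 = −9072·426397 + 191641·20185
1 = 191641·1725773 − 775636·426397
1 = −775636·5603716 + 2518549·1725773
So 1725773·2518549 ≡ 1 (mod 5603716).

2518549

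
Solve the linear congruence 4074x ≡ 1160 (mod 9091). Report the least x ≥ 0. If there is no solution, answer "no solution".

First find gcd(4074, 9091):
9091 = 2*4074 + 943
4074 = 4*943 + 302
943 = 3*302 + 37
302 = 8*37 + 6
37 = 6*6 + 1
6 = 6*1 + 0
gcd = 1, so a unique solution mod 9091 exists.
Back-substitute for the Bézout coefficients:
1 = 37 − 6·6
1 = −6·302 + 49·37
1 = 49·943 − 153·302
1 = −153·4074 + 661·943
1 = 661·9091 − 1475·4074
So 4074·(-1475) ≡ 1 (mod 9091), giving 4074⁻¹ ≡ 7616.
x ≡ 4074⁻¹·1160 ≡ 7616·1160 ≡ 7199 (mod 9091).

7199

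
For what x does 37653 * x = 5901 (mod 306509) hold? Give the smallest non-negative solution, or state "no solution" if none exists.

977

First find gcd(37653, 306509):
306509 = 8×37653 + 5285
37653 = 7×5285 + 658
5285 = 8×658 + 21
658 = 31×21 + 7
21 = 3×7 + 0
gcd = 7 and 7 | 5901, so solutions exist. Divide through by 7: 5379x ≡ 843 (mod 43787).
Now find 5379⁻¹ mod 43787:
43787 = 8·5379 + 755
5379 = 7·755 + 94
755 = 8·94 + 3
94 = 31·3 + 1
3 = 3·1 + 0
Back-substitute:
1 = 94 − 31·3
1 = −31·755 + 249·94
1 = 249·5379 − 1774·755
1 = −1774·43787 + 14441·5379
So 5379⁻¹ ≡ 14441 (mod 43787).
Then x ≡ 14441·843 ≡ 977 (mod 43787); the smallest non-negative solution is x = 977.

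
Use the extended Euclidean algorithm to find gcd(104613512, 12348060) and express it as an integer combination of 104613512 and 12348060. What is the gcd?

4

Apply Euclid's algorithm to 104613512 and 12348060:
104613512 = 8·12348060 + 5829032
12348060 = 2·5829032 + 689996
5829032 = 8·689996 + 309064
689996 = 2·309064 + 71868
309064 = 4·71868 + 21592
71868 = 3·21592 + 7092
21592 = 3·7092 + 316
7092 = 22·316 + 140
316 = 2·140 + 36
140 = 3·36 + 32
36 = 1·32 + 4
32 = 8·4 + 0
gcd(104613512, 12348060) = 4.
Express as a combination:
4 = 36 − 32
4 = −140 + 4·36
4 = 4·316 − 9·140
4 = −9·7092 + 202·316
4 = 202·21592 − 615·7092
4 = −615·71868 + 2047·21592
4 = 2047·309064 − 8803·71868
4 = −8803·689996 + 19653·309064
4 = 19653·5829032 − 166027·689996
4 = −166027·12348060 + 351707·5829032
4 = 351707·104613512 − 2979683·12348060
So 4 = (351707)·104613512 + (-2979683)·12348060.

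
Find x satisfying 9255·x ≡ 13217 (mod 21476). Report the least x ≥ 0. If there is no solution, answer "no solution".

First find gcd(9255, 21476):
21476 = 2·9255 + 2966
9255 = 3·2966 + 357
2966 = 8·357 + 110
357 = 3·110 + 27
110 = 4·27 + 2
27 = 13·2 + 1
2 = 2·1 + 0
gcd = 1, so a unique solution mod 21476 exists.
Back-substitute for the Bézout coefficients:
1 = 27 − 13·2
1 = −13·110 + 53·27
1 = 53·357 − 172·110
1 = −172·2966 + 1429·357
1 = 1429·9255 − 4459·2966
1 = −4459·21476 + 10347·9255
So 9255·(10347) ≡ 1 (mod 21476), giving 9255⁻¹ ≡ 10347.
x ≡ 9255⁻¹·13217 ≡ 10347·13217 ≡ 18607 (mod 21476).

18607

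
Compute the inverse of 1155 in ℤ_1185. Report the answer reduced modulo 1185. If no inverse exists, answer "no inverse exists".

Euclidean algorithm on 1185, 1155:
1185 = 1×1155 + 30
1155 = 38×30 + 15
30 = 2×15 + 0
gcd(1155, 1185) = 15 ≠ 1, so 1155 has no multiplicative inverse modulo 1185.

no inverse exists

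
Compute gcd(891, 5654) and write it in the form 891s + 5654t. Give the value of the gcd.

11

Repeated division:
5654 = 6×891 + 308
891 = 2×308 + 275
308 = 1×275 + 33
275 = 8×33 + 11
33 = 3×11 + 0
gcd(891, 5654) = 11.
Express as a combination:
11 = 275 − 8·33
11 = −8·308 + 9·275
11 = 9·891 − 26·308
11 = −26·5654 + 165·891
So 11 = (-26)·5654 + (165)·891.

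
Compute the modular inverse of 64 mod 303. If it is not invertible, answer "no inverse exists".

232

Extended Euclidean algorithm:
303 = 4×64 + 47
64 = 1×47 + 17
47 = 2×17 + 13
17 = 1×13 + 4
13 = 3×4 + 1
4 = 4×1 + 0
gcd = 1, so the inverse exists. Back-substitute:
1 = 13 − 3·4
1 = −3·17 + 4·13
1 = 4·47 − 11·17
1 = −11·64 + 15·47
1 = 15·303 − 71·64
So 64·(-71) ≡ 1 (mod 303), and -71 ≡ 232 (mod 303).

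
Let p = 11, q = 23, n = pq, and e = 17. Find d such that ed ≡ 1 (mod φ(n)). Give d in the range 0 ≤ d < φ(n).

φ(n) = (p−1)(q−1) = 10·22 = 220.
Need d with 17·d ≡ 1 (mod 220). Apply the extended Euclidean algorithm:
220 = 12×17 + 16
17 = 1×16 + 1
16 = 16×1 + 0
Back-substitute:
1 = 17 − 16
1 = −220 + 13·17
So 17·13 ≡ 1 (mod 220), hence d = 13.

13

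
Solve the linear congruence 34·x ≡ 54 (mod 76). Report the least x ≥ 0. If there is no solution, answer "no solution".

15

First find gcd(34, 76):
76 = 2×34 + 8
34 = 4×8 + 2
8 = 4×2 + 0
gcd = 2 and 2 | 54, so solutions exist. Divide through by 2: 17x ≡ 27 (mod 38).
Now find 17⁻¹ mod 38:
38 = 2×17 + 4
17 = 4×4 + 1
4 = 4×1 + 0
Back-substitute:
1 = 17 − 4·4
1 = −4·38 + 9·17
So 17⁻¹ ≡ 9 (mod 38).
Then x ≡ 9·27 ≡ 15 (mod 38); the smallest non-negative solution is x = 15.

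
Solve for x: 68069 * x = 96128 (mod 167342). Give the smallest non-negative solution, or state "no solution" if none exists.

92964

First find gcd(68069, 167342):
167342 = 2×68069 + 31204
68069 = 2×31204 + 5661
31204 = 5×5661 + 2899
5661 = 1×2899 + 2762
2899 = 1×2762 + 137
2762 = 20×137 + 22
137 = 6×22 + 5
22 = 4×5 + 2
5 = 2×2 + 1
2 = 2×1 + 0
gcd = 1, so a unique solution mod 167342 exists.
Back-substitute for the Bézout coefficients:
1 = 5 − 2·2
1 = −2·22 + 9·5
1 = 9·137 − 56·22
1 = −56·2762 + 1129·137
1 = 1129·2899 − 1185·2762
1 = −1185·5661 + 2314·2899
1 = 2314·31204 − 12755·5661
1 = −12755·68069 + 27824·31204
1 = 27824·167342 − 68403·68069
So 68069·(-68403) ≡ 1 (mod 167342), giving 68069⁻¹ ≡ 98939.
x ≡ 68069⁻¹·96128 ≡ 98939·96128 ≡ 92964 (mod 167342).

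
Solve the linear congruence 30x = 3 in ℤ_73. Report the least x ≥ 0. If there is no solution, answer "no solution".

First find gcd(30, 73):
73 = 2·30 + 13
30 = 2·13 + 4
13 = 3·4 + 1
4 = 4·1 + 0
gcd = 1, so a unique solution mod 73 exists.
Back-substitute for the Bézout coefficients:
1 = 13 − 3·4
1 = −3·30 + 7·13
1 = 7·73 − 17·30
So 30·(-17) ≡ 1 (mod 73), giving 30⁻¹ ≡ 56.
x ≡ 30⁻¹·3 ≡ 56·3 ≡ 22 (mod 73).

22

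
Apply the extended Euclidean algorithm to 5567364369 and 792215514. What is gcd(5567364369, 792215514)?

Repeated division:
5567364369 = 7×792215514 + 21855771
792215514 = 36×21855771 + 5407758
21855771 = 4×5407758 + 224739
5407758 = 24×224739 + 14022
224739 = 16×14022 + 387
14022 = 36×387 + 90
387 = 4×90 + 27
90 = 3×27 + 9
27 = 3×9 + 0
gcd(5567364369, 792215514) = 9.
Back-substituting:
9 = 90 − 3·27
9 = −3·387 + 13·90
9 = 13·14022 − 471·387
9 = −471·224739 + 7549·14022
9 = 7549·5407758 − 181647·224739
9 = −181647·21855771 + 734137·5407758
9 = 734137·792215514 − 26610579·21855771
9 = −26610579·5567364369 + 187008190·792215514
So 9 = (-26610579)·5567364369 + (187008190)·792215514.

9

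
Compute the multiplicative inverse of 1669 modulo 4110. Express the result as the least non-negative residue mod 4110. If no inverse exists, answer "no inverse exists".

559

Extended Euclidean algorithm:
4110 = 2·1669 + 772
1669 = 2·772 + 125
772 = 6·125 + 22
125 = 5·22 + 15
22 = 1·15 + 7
15 = 2·7 + 1
7 = 7·1 + 0
The gcd is 1. Working backward:
1 = 15 − 2·7
1 = −2·22 + 3·15
1 = 3·125 − 17·22
1 = −17·772 + 105·125
1 = 105·1669 − 227·772
1 = −227·4110 + 559·1669
So 1669·559 ≡ 1 (mod 4110).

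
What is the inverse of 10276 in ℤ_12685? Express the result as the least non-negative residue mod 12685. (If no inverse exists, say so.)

Extended Euclidean algorithm:
12685 = 1×10276 + 2409
10276 = 4×2409 + 640
2409 = 3×640 + 489
640 = 1×489 + 151
489 = 3×151 + 36
151 = 4×36 + 7
36 = 5×7 + 1
7 = 7×1 + 0
gcd = 1, so the inverse exists. Back-substitute:
1 = 36 − 5·7
1 = −5·151 + 21·36
1 = 21·489 − 68·151
1 = −68·640 + 89·489
1 = 89·2409 − 335·640
1 = −335·10276 + 1429·2409
1 = 1429·12685 − 1764·10276
Hence 10276⁻¹ ≡ -1764 ≡ 10921 (mod 12685).

10921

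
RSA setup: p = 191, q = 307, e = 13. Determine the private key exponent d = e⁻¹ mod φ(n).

φ(n) = (p−1)(q−1) = 190·306 = 58140.
Need d with 13·d ≡ 1 (mod 58140). Apply the extended Euclidean algorithm:
58140 = 4472·13 + 4
13 = 3·4 + 1
4 = 4·1 + 0
Back-substitute:
1 = 13 − 3·4
1 = −3·58140 + 13417·13
So 13·13417 ≡ 1 (mod 58140), hence d = 13417.

13417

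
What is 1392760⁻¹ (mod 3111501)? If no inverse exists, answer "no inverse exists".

Extended Euclidean algorithm:
3111501 = 2*1392760 + 325981
1392760 = 4*325981 + 88836
325981 = 3*88836 + 59473
88836 = 1*59473 + 29363
59473 = 2*29363 + 747
29363 = 39*747 + 230
747 = 3*230 + 57
230 = 4*57 + 2
57 = 28*2 + 1
2 = 2*1 + 0
Since gcd(1392760, 3111501) = 1, back-substitute to write 1 as a combination:
1 = 57 − 28·2
1 = −28·230 + 113·57
1 = 113·747 − 367·230
1 = −367·29363 + 14426·747
1 = 14426·59473 − 29219·29363
1 = −29219·88836 + 43645·59473
1 = 43645·325981 − 160154·88836
1 = −160154·1392760 + 684261·325981
1 = 684261·3111501 − 1528676·1392760
Hence 1392760⁻¹ ≡ -1528676 ≡ 1582825 (mod 3111501).

1582825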